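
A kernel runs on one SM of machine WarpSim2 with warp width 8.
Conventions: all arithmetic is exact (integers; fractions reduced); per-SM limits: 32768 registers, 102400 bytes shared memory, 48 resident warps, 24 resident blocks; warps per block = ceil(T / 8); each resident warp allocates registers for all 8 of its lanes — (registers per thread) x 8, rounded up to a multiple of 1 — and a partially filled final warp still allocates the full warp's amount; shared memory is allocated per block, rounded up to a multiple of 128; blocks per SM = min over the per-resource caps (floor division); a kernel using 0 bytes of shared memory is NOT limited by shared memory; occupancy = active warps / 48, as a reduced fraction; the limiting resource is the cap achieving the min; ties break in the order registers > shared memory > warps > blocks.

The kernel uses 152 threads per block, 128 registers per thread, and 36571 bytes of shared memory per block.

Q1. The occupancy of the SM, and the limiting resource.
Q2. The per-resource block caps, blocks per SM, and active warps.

Answer: occupancy 19/48, limited by registers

registers: 1 block
shared memory: 2 blocks
warps: 2 blocks
blocks: 24 blocks

Answer: 1 block, 19 active warps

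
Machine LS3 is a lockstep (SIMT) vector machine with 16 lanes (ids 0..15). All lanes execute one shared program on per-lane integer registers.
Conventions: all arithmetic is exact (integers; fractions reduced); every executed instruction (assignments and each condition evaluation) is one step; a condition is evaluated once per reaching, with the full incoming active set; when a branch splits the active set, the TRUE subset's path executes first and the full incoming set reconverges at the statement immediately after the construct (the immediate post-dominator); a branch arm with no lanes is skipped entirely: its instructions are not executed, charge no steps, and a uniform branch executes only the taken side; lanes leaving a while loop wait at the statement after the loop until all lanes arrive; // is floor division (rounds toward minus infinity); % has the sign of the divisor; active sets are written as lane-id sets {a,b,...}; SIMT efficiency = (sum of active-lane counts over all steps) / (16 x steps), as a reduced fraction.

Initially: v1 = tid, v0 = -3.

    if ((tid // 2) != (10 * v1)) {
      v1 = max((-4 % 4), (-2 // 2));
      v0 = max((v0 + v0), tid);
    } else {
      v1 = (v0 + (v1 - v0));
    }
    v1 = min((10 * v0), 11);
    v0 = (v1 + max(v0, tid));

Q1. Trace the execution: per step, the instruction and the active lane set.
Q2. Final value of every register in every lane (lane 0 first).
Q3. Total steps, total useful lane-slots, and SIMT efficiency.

step 0: eval ((tid // 2) != (10 * v1)) {0,1,2,3,4,5,6,7,8,9,10,11,12,13,14,15}
step 1: v1 <- max((-4 % 4), (-2 // 2)) {1,2,3,4,5,6,7,8,9,10,11,12,13,14,15}
step 2: v0 <- max((v0 + v0), tid)    {1,2,3,4,5,6,7,8,9,10,11,12,13,14,15}
step 3: v1 <- (v0 + (v1 - v0))       {0}
step 4: v1 <- min((10 * v0), 11)     {0,1,2,3,4,5,6,7,8,9,10,11,12,13,14,15}
step 5: v0 <- (v1 + max(v0, tid))    {0,1,2,3,4,5,6,7,8,9,10,11,12,13,14,15}

Answer: 6 steps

v1: -30,10,11,11,11,11,11,11,11,11,11,11,11,11,11,11
v0: -30,11,13,14,15,16,17,18,19,20,21,22,23,24,25,26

steps = 6; useful = 79; efficiency = 79/96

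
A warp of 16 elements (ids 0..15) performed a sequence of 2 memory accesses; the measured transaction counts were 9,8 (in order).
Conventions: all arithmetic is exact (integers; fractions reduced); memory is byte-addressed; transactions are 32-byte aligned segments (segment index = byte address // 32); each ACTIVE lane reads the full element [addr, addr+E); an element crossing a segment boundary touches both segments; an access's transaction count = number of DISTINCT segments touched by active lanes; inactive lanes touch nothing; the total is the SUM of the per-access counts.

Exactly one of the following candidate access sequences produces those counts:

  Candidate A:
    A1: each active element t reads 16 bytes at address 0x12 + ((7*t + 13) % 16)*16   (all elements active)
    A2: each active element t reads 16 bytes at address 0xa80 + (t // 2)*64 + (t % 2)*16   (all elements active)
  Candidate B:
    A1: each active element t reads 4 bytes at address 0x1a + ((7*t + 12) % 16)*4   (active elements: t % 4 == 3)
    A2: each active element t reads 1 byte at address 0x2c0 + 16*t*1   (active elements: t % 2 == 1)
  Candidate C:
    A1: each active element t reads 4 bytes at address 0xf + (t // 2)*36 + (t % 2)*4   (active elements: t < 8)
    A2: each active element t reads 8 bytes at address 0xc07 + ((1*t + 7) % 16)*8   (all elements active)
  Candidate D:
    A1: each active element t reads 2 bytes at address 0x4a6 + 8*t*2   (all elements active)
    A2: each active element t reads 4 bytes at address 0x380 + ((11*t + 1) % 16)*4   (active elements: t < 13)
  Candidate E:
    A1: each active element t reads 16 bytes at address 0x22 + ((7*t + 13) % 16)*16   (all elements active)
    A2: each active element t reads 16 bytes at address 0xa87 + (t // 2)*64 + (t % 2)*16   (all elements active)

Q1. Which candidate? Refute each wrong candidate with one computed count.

B: A1 gives 3 transactions, not 9
C: A1 gives 5 transactions, not 9
D: A1 gives 8 transactions, not 9
E: A2 gives 16 transactions, not 8
A: all counts match (9,8)

Answer: A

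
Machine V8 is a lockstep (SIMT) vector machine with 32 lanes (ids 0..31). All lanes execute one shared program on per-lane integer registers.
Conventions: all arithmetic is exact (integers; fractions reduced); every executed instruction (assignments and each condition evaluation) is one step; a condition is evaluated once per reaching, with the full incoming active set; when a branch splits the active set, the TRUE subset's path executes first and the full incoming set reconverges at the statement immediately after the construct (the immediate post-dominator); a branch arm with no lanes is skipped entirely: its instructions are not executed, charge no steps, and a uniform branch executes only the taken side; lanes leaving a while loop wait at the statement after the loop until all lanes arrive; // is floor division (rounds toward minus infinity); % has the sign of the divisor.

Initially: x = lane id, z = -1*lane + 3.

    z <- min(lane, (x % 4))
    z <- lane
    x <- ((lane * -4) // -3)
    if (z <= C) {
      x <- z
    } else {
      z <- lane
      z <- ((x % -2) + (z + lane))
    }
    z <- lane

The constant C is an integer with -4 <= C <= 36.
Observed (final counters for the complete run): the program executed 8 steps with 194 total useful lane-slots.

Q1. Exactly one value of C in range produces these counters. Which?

Answer: C = 29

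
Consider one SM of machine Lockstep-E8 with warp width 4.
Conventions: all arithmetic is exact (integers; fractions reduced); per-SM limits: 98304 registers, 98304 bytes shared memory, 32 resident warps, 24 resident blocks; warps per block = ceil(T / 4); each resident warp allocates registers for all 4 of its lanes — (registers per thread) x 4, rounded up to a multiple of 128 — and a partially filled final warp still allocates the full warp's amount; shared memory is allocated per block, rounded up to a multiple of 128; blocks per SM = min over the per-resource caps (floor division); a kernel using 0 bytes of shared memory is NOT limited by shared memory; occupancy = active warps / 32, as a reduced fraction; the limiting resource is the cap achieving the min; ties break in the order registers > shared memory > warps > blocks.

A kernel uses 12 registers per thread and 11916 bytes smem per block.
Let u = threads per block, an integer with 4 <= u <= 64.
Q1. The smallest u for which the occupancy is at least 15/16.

Answer: u = 13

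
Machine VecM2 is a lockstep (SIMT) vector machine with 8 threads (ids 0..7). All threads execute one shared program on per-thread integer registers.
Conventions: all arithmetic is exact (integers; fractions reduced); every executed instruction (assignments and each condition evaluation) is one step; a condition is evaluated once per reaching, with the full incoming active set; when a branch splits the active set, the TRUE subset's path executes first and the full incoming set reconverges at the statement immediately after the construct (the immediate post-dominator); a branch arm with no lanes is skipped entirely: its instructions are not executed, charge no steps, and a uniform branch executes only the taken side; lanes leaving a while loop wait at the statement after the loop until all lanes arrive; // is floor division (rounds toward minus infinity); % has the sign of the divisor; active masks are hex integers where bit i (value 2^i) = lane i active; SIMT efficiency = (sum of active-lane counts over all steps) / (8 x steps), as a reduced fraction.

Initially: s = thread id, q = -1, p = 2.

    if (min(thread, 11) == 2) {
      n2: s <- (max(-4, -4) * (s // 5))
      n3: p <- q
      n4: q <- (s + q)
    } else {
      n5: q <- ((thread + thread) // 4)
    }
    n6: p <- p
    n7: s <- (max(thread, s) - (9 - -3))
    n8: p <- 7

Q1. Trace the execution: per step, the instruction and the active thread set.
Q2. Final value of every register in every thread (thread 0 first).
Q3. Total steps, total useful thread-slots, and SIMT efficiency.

step 0: eval (min(thread, 11) == 2)  0xff
step 1: s <- (max(-4, -4) * (s // 5)) 0x04
step 2: p <- q                       0x04
step 3: q <- (s + q)                 0x04
step 4: q <- ((thread + thread) // 4) 0xfb
step 5: p <- p                       0xff
step 6: s <- (max(thread, s) - (9 - -3)) 0xff
step 7: p <- 7                       0xff

Answer: 8 steps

s: -12,-11,-10,-9,-8,-7,-6,-5
q: 0,0,-1,1,2,2,3,3
p: 7,7,7,7,7,7,7,7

steps = 8; useful = 42; efficiency = 42/64 = 21/32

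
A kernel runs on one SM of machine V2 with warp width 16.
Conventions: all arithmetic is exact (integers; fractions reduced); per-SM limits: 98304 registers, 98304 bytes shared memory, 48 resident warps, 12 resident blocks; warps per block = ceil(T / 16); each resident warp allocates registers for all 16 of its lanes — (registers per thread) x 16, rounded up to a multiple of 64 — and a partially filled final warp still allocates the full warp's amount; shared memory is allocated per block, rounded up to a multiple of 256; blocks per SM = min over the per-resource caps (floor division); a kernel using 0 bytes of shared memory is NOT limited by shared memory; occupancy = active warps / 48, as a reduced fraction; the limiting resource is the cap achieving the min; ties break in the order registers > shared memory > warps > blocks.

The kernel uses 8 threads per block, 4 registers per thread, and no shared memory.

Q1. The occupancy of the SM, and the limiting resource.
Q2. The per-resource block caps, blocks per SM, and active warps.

Answer: occupancy 1/4, limited by blocks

registers: 1536 blocks
shared memory: no limit (kernel uses none)
warps: 48 blocks
blocks: 12 blocks

Answer: 12 blocks, 12 active warps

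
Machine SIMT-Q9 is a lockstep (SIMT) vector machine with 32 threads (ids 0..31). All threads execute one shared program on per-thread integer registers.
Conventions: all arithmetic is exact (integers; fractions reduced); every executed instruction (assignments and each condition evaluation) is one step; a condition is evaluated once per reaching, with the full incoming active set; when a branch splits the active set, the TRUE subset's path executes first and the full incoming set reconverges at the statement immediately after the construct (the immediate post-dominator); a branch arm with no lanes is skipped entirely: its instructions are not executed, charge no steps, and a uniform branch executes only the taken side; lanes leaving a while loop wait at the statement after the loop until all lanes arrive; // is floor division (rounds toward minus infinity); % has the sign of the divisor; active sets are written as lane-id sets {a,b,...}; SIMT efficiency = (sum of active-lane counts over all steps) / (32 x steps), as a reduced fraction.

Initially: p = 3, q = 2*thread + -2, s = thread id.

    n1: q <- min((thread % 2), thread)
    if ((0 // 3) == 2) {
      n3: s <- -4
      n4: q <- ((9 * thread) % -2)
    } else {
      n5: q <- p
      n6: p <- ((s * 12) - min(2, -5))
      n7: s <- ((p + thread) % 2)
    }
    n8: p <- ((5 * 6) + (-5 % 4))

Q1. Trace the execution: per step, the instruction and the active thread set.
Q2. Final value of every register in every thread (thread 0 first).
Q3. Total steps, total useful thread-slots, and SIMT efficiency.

step 0: q <- min((thread % 2), thread) {0,1,2,3,4,5,6,7,8,9,10,11,12,13,14,15,16,17,18,19,20,21,22,23,24,25,26,27,28,29,30,31}
step 1: eval ((0 // 3) == 2)         {0,1,2,3,4,5,6,7,8,9,10,11,12,13,14,15,16,17,18,19,20,21,22,23,24,25,26,27,28,29,30,31}
step 2: q <- p                       {0,1,2,3,4,5,6,7,8,9,10,11,12,13,14,15,16,17,18,19,20,21,22,23,24,25,26,27,28,29,30,31}
step 3: p <- ((s * 12) - min(2, -5)) {0,1,2,3,4,5,6,7,8,9,10,11,12,13,14,15,16,17,18,19,20,21,22,23,24,25,26,27,28,29,30,31}
step 4: s <- ((p + thread) % 2)      {0,1,2,3,4,5,6,7,8,9,10,11,12,13,14,15,16,17,18,19,20,21,22,23,24,25,26,27,28,29,30,31}
step 5: p <- ((5 * 6) + (-5 % 4))    {0,1,2,3,4,5,6,7,8,9,10,11,12,13,14,15,16,17,18,19,20,21,22,23,24,25,26,27,28,29,30,31}

Answer: 6 steps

p: 33,33,33,33,33,33,33,33,33,33,33,33,33,33,33,33,33,33,33,33,33,33,33,33,33,33,33,33,33,33,33,33
q: 3,3,3,3,3,3,3,3,3,3,3,3,3,3,3,3,3,3,3,3,3,3,3,3,3,3,3,3,3,3,3,3
s: 1,0,1,0,1,0,1,0,1,0,1,0,1,0,1,0,1,0,1,0,1,0,1,0,1,0,1,0,1,0,1,0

steps = 6; useful = 192; efficiency = 192/192 = 1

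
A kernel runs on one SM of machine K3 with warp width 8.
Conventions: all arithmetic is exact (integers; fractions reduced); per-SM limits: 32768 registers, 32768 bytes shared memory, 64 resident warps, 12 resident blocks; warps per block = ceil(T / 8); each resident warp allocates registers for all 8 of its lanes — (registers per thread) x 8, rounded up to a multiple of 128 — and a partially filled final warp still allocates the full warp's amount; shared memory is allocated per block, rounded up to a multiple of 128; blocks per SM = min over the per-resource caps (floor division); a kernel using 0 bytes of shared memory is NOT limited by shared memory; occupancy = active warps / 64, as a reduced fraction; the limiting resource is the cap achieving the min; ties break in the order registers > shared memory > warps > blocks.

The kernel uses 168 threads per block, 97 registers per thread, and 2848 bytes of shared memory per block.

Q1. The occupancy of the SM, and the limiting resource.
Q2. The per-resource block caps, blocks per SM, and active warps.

Answer: occupancy 21/64, limited by registers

registers: 1 block
shared memory: 11 blocks
warps: 3 blocks
blocks: 12 blocks

Answer: 1 block, 21 active warps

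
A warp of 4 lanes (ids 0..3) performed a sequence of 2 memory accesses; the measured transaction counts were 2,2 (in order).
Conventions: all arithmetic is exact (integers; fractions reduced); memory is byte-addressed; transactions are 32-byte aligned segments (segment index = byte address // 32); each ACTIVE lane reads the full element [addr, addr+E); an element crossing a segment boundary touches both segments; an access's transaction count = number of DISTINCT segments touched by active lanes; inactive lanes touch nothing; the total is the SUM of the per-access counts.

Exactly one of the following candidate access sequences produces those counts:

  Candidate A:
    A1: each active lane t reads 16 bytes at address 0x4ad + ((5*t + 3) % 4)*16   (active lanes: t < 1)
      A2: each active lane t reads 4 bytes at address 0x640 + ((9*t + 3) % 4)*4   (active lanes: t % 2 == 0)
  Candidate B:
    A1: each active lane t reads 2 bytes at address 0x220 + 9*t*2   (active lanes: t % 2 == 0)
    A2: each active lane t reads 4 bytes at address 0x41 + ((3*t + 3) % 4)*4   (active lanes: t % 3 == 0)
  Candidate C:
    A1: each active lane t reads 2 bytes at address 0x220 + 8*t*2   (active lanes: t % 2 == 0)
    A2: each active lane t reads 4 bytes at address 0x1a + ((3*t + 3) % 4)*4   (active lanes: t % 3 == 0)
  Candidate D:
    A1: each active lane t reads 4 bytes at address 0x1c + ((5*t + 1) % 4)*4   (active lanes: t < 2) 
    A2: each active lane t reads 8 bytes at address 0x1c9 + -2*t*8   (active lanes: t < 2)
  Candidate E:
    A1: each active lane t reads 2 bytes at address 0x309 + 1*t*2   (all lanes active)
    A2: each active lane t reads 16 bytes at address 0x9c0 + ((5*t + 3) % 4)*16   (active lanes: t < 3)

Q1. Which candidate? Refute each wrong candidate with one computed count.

A: A2 gives 1 transaction, not 2
B: A2 gives 1 transaction, not 2
D: A1 gives 1 transaction, not 2
E: A1 gives 1 transaction, not 2
C: all counts match (2,2)

Answer: C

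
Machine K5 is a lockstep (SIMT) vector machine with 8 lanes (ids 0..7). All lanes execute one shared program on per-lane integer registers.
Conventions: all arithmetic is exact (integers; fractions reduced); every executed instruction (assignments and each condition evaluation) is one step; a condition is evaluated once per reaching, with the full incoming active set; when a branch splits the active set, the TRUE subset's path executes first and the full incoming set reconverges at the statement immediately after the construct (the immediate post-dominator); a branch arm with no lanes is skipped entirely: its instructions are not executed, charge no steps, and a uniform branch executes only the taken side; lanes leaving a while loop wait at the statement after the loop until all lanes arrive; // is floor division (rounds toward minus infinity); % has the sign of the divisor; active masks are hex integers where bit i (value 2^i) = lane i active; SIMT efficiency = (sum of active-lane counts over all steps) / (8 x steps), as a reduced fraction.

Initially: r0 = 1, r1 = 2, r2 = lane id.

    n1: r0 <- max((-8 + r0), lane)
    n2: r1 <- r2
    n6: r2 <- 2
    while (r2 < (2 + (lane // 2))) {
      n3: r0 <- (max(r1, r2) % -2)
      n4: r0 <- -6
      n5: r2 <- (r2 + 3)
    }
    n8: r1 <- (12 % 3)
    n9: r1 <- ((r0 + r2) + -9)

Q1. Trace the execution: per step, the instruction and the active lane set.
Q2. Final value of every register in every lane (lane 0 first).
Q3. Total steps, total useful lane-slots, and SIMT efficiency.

step 0: r0 <- max((-8 + r0), lane)   0xff
step 1: r1 <- r2                     0xff
step 2: r2 <- 2                      0xff
step 3: eval (r2 < (2 + (lane // 2))) 0xff
step 4: r0 <- (max(r1, r2) % -2)     0xfc
step 5: r0 <- -6                     0xfc
step 6: r2 <- (r2 + 3)               0xfc
step 7: eval (r2 < (2 + (lane // 2))) 0xfc
step 8: r1 <- (12 % 3)               0xff
step 9: r1 <- ((r0 + r2) + -9)       0xff

Answer: 10 steps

r0: 0,1,-6,-6,-6,-6,-6,-6
r1: -7,-6,-10,-10,-10,-10,-10,-10
r2: 2,2,5,5,5,5,5,5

steps = 10; useful = 72; efficiency = 72/80 = 9/10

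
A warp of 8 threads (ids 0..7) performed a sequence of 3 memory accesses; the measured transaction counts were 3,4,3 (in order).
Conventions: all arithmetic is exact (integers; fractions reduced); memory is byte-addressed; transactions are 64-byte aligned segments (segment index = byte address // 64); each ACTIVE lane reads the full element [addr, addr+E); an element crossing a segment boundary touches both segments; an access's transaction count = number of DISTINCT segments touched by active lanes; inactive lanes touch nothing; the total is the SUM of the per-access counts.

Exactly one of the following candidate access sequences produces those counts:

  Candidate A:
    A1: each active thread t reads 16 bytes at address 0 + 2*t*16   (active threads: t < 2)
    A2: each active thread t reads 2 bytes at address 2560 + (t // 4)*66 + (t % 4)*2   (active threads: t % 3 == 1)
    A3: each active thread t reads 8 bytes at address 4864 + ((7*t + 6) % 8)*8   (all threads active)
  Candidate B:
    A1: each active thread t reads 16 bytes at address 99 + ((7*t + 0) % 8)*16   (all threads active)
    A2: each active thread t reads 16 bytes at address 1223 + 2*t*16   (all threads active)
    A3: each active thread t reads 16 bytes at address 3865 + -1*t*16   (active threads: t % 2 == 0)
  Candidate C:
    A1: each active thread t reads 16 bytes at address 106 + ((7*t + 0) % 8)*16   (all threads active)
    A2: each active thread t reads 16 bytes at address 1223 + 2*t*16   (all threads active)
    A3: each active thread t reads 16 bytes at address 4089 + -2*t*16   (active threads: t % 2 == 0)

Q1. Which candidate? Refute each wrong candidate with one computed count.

A: A1 gives 1 transaction, not 3
C: A3 gives 5 transactions, not 3
B: all counts match (3,4,3)

Answer: B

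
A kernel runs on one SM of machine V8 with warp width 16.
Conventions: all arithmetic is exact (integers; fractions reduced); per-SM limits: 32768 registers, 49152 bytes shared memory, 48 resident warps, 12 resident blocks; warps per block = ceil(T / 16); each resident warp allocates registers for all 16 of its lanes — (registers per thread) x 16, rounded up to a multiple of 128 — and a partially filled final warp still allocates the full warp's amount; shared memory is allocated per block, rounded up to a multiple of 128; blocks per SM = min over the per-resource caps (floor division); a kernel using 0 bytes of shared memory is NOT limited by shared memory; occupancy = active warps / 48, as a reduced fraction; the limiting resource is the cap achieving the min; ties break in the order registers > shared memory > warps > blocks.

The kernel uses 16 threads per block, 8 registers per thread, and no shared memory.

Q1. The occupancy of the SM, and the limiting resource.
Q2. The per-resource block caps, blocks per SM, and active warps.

Answer: occupancy 1/4, limited by blocks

registers: 256 blocks
shared memory: no limit (kernel uses none)
warps: 48 blocks
blocks: 12 blocks

Answer: 12 blocks, 12 active warps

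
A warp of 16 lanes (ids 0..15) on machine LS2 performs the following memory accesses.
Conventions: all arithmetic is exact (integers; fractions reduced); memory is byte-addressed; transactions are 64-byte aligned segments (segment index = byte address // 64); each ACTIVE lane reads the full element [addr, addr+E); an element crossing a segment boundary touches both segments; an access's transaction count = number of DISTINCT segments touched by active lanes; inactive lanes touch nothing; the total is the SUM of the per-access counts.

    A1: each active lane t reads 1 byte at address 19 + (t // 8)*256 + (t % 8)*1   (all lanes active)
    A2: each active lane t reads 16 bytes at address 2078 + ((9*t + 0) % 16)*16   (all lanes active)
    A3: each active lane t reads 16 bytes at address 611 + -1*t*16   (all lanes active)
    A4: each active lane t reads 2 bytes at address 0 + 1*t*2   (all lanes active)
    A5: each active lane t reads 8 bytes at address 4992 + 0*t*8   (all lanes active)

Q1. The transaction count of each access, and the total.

A1: 2 transactions
A2: 5 transactions
A3: 5 transactions
A4: 1 transaction
A5: 1 transaction

Answer: 2,5,5,1,1; total 14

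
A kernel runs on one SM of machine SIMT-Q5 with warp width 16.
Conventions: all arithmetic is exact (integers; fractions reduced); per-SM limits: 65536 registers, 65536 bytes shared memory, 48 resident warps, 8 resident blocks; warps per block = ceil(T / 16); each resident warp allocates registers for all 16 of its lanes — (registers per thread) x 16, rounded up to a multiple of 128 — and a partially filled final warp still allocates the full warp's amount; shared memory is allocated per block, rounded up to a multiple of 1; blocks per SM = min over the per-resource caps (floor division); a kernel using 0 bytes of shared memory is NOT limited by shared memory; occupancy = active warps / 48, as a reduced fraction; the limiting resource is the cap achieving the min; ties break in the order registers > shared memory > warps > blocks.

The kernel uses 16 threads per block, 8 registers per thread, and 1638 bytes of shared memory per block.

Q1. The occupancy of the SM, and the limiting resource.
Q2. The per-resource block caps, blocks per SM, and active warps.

Answer: occupancy 1/6, limited by blocks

registers: 512 blocks
shared memory: 40 blocks
warps: 48 blocks
blocks: 8 blocks

Answer: 8 blocks, 8 active warps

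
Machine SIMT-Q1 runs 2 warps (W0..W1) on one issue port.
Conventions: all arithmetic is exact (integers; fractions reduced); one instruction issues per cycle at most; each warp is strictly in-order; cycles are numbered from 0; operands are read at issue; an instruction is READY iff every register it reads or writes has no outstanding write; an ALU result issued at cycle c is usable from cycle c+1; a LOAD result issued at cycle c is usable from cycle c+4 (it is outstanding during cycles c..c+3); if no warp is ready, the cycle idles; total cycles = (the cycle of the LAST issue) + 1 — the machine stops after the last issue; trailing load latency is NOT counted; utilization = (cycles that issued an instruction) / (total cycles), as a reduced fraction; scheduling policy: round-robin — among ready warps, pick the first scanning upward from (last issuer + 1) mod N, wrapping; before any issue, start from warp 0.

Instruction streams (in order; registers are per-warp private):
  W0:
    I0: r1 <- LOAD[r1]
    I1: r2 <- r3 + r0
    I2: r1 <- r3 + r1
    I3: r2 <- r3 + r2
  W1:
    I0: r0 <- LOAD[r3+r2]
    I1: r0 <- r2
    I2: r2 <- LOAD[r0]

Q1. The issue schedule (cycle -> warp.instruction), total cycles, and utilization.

cycle 0: W0.I0
cycle 1: W1.I0
cycle 2: W0.I1
cycle 3: idle
cycle 4: W0.I2
cycle 5: W1.I1
cycle 6: W0.I3
cycle 7: W1.I2

Answer: 8 cycles, utilization 7/8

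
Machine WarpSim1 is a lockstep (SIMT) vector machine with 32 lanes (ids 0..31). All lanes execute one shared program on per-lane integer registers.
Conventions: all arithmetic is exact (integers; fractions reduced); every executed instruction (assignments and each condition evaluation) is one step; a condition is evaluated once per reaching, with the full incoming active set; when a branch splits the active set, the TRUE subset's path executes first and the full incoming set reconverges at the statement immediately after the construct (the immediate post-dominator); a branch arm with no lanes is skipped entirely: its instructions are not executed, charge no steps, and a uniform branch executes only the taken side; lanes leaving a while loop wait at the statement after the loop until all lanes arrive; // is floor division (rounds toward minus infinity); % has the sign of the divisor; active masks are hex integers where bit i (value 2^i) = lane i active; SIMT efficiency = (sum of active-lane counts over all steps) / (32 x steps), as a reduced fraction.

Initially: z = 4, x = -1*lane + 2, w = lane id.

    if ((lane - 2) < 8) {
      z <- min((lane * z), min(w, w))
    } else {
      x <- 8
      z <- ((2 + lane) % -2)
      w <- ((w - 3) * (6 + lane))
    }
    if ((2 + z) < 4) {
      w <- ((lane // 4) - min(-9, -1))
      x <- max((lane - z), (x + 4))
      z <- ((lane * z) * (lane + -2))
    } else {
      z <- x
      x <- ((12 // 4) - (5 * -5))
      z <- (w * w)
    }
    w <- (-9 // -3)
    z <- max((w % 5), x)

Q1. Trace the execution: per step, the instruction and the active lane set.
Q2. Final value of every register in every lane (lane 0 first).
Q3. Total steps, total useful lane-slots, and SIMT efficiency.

step 0: eval ((lane - 2) < 8)        0xffffffff
step 1: z <- min((lane * z), min(w, w)) 0x000003ff
step 2: x <- 8                       0xfffffc00
step 3: z <- ((2 + lane) % -2)       0xfffffc00
step 4: w <- ((w - 3) * (6 + lane))  0xfffffc00
step 5: eval ((2 + z) < 4)           0xffffffff
step 6: w <- ((lane // 4) - min(-9, -1)) 0xfffffc03
step 7: x <- max((lane - z), (x + 4)) 0xfffffc03
step 8: z <- ((lane * z) * (lane + -2)) 0xfffffc03
step 9: z <- x                       0x000003fc
step 10: x <- ((12 // 4) - (5 * -5))  0x000003fc
step 11: z <- (w * w)                 0x000003fc
step 12: w <- (-9 // -3)              0xffffffff
step 13: z <- max((w % 5), x)         0xffffffff

Answer: 14 steps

z: 6,5,28,28,28,28,28,28,28,28,12,12,12,14,14,16,16,18,18,20,20,22,22,24,24,26,26,28,28,30,30,32
x: 6,5,28,28,28,28,28,28,28,28,12,12,12,14,14,16,16,18,18,20,20,22,22,24,24,26,26,28,28,30,30,32
w: 3,3,3,3,3,3,3,3,3,3,3,3,3,3,3,3,3,3,3,3,3,3,3,3,3,3,3,3,3,3,3,3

steps = 14; useful = 300; efficiency = 300/448 = 75/112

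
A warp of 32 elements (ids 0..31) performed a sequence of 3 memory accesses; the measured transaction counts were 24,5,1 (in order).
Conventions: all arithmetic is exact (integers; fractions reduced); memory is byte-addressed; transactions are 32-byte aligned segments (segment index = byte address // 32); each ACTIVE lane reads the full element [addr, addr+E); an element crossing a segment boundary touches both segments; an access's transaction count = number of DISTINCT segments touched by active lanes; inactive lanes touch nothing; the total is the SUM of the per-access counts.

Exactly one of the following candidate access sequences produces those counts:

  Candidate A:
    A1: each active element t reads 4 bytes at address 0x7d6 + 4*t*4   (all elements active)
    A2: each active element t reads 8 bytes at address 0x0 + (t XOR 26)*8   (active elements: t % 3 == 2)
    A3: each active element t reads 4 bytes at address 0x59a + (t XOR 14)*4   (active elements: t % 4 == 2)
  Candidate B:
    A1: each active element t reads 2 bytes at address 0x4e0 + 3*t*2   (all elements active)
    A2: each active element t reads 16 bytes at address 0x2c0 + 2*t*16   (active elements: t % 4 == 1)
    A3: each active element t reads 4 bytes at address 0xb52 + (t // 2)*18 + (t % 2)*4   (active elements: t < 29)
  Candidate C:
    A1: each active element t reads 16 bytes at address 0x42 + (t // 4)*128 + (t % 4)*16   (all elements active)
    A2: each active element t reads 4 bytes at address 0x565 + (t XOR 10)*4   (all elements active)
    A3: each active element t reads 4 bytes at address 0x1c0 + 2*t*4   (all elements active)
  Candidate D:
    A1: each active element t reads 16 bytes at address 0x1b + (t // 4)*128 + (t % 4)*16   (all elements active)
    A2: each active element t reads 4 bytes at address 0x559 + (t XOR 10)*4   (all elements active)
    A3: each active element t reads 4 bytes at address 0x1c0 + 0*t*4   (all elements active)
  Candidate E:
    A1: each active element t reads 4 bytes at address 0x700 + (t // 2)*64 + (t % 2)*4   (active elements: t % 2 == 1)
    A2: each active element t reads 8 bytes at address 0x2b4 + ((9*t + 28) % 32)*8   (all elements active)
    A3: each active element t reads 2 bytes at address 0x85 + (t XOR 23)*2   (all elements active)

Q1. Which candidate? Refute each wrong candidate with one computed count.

A: A1 gives 17 transactions, not 24
B: A1 gives 6 transactions, not 24
C: A3 gives 8 transactions, not 1
E: A1 gives 16 transactions, not 24
D: all counts match (24,5,1)

Answer: D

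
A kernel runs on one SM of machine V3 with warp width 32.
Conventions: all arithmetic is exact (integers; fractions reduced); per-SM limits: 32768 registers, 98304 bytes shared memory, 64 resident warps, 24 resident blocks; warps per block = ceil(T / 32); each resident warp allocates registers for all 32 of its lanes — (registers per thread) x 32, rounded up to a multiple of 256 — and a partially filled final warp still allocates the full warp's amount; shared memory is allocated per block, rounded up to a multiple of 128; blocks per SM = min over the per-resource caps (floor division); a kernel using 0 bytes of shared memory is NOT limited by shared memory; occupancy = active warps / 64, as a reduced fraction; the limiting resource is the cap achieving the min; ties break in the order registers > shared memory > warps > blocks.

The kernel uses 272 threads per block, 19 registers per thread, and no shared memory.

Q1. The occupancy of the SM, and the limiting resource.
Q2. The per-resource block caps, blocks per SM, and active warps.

Answer: occupancy 9/16, limited by registers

registers: 4 blocks
shared memory: no limit (kernel uses none)
warps: 7 blocks
blocks: 24 blocks

Answer: 4 blocks, 36 active warps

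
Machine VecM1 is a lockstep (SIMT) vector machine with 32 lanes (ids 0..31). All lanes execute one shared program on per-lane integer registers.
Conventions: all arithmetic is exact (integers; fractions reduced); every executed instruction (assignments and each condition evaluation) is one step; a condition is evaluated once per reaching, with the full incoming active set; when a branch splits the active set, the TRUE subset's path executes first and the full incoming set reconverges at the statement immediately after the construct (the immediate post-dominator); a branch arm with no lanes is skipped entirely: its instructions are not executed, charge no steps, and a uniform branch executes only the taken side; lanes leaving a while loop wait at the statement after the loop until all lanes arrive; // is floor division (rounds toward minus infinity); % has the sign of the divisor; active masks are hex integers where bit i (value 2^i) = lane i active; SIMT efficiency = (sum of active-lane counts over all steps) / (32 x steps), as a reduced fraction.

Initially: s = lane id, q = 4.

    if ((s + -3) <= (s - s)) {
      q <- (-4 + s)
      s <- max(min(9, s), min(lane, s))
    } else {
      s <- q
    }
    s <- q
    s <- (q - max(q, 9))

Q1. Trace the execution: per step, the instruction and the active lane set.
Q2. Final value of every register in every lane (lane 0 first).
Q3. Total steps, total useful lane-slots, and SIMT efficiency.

step 0: eval ((s + -3) <= (s - s))   0xffffffff
step 1: q <- (-4 + s)                0x0000000f
step 2: s <- max(min(9, s), min(lane, s)) 0x0000000f
step 3: s <- q                       0xfffffff0
step 4: s <- q                       0xffffffff
step 5: s <- (q - max(q, 9))         0xffffffff

Answer: 6 steps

s: -13,-12,-11,-10,-5,-5,-5,-5,-5,-5,-5,-5,-5,-5,-5,-5,-5,-5,-5,-5,-5,-5,-5,-5,-5,-5,-5,-5,-5,-5,-5,-5
q: -4,-3,-2,-1,4,4,4,4,4,4,4,4,4,4,4,4,4,4,4,4,4,4,4,4,4,4,4,4,4,4,4,4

steps = 6; useful = 132; efficiency = 132/192 = 11/16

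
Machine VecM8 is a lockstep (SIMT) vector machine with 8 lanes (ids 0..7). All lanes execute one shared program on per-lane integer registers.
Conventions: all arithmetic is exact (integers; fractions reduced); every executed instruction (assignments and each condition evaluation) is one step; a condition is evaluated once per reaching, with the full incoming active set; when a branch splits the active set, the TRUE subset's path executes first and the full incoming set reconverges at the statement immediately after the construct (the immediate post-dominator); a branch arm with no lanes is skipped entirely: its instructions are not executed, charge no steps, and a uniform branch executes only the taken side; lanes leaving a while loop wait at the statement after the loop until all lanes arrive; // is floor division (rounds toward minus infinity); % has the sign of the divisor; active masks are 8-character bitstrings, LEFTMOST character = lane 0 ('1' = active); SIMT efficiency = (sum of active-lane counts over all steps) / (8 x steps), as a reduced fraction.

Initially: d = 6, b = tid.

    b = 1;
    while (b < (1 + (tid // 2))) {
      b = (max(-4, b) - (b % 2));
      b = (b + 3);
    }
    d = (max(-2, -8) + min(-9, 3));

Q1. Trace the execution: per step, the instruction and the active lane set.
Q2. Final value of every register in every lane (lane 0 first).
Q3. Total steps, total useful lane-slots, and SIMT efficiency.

step 0: b <- 1                       11111111
step 1: eval (b < (1 + (tid // 2)))  11111111
step 2: b <- (max(-4, b) - (b % 2))  00111111
step 3: b <- (b + 3)                 00111111
step 4: eval (b < (1 + (tid // 2)))  00111111
step 5: b <- (max(-4, b) - (b % 2))  00000011
step 6: b <- (b + 3)                 00000011
step 7: eval (b < (1 + (tid // 2)))  00000011
step 8: d <- (max(-2, -8) + min(-9, 3)) 11111111

Answer: 9 steps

d: -11,-11,-11,-11,-11,-11,-11,-11
b: 1,1,3,3,3,3,5,5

steps = 9; useful = 48; efficiency = 48/72 = 2/3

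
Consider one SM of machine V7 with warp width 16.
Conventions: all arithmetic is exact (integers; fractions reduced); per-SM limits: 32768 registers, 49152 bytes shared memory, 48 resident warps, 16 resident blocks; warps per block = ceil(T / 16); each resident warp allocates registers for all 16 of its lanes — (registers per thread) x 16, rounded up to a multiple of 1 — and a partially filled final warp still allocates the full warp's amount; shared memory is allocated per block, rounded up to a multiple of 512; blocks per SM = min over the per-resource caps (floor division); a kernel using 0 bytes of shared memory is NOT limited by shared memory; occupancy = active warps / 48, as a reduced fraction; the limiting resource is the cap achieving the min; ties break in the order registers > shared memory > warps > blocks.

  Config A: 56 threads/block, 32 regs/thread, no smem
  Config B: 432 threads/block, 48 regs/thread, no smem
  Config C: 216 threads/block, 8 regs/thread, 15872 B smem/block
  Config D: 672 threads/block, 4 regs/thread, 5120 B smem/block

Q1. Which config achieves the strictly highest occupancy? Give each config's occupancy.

occupancies: A 1, B 9/16, C 7/8, D 7/8

Answer: A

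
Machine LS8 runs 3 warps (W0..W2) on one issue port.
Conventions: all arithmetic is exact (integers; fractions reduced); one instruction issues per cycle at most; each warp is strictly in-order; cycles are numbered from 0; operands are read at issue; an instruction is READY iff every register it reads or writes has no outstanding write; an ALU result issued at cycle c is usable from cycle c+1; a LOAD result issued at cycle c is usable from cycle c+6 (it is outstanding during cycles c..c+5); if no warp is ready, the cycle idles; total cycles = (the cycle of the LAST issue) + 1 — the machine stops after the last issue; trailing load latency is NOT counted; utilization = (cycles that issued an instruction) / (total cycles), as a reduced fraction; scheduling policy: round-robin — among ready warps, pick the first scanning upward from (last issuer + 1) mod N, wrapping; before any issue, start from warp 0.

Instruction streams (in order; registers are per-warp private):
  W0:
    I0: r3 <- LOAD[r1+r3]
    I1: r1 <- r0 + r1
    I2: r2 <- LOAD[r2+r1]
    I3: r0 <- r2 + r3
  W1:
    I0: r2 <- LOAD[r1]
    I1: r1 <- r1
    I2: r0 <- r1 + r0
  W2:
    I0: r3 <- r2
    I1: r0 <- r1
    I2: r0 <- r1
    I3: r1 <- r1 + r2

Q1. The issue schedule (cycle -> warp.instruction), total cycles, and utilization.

cycle 0: W0.I0
cycle 1: W1.I0
cycle 2: W2.I0
cycle 3: W0.I1
cycle 4: W1.I1
cycle 5: W2.I1
cycle 6: W0.I2
cycle 7: W1.I2
cycle 8: W2.I2
cycle 9: W2.I3
cycle 10: idle
cycle 11: idle
cycle 12: W0.I3

Answer: 13 cycles, utilization 11/13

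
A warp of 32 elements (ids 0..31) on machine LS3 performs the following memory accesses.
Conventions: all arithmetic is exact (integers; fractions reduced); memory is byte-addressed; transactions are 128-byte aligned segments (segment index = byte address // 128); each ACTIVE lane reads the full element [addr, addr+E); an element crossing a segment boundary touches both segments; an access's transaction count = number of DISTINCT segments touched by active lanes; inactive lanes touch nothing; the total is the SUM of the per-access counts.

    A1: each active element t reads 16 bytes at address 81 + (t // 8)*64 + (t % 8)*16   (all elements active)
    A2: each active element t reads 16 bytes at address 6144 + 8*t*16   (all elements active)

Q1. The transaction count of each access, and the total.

A1: 4 transactions
A2: 32 transactions

Answer: 4,32; total 36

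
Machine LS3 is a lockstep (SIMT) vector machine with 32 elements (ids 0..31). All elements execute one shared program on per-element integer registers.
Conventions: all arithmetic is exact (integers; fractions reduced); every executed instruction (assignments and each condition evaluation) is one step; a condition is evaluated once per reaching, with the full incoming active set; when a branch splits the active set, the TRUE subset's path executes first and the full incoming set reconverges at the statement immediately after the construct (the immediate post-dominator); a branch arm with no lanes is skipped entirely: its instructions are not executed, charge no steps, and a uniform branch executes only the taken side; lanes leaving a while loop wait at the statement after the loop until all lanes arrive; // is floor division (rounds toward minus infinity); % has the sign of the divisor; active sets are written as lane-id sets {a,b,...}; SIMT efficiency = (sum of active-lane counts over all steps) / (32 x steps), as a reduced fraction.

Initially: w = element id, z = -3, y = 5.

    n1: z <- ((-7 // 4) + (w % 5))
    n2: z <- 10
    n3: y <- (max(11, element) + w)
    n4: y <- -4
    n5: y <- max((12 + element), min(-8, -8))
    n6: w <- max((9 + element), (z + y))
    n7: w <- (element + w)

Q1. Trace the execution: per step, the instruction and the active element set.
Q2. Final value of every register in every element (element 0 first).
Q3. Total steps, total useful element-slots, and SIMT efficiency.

step 0: z <- ((-7 // 4) + (w % 5))   {0,1,2,3,4,5,6,7,8,9,10,11,12,13,14,15,16,17,18,19,20,21,22,23,24,25,26,27,28,29,30,31}
step 1: z <- 10                      {0,1,2,3,4,5,6,7,8,9,10,11,12,13,14,15,16,17,18,19,20,21,22,23,24,25,26,27,28,29,30,31}
step 2: y <- (max(11, element) + w)  {0,1,2,3,4,5,6,7,8,9,10,11,12,13,14,15,16,17,18,19,20,21,22,23,24,25,26,27,28,29,30,31}
step 3: y <- -4                      {0,1,2,3,4,5,6,7,8,9,10,11,12,13,14,15,16,17,18,19,20,21,22,23,24,25,26,27,28,29,30,31}
step 4: y <- max((12 + element), min(-8, -8)) {0,1,2,3,4,5,6,7,8,9,10,11,12,13,14,15,16,17,18,19,20,21,22,23,24,25,26,27,28,29,30,31}
step 5: w <- max((9 + element), (z + y)) {0,1,2,3,4,5,6,7,8,9,10,11,12,13,14,15,16,17,18,19,20,21,22,23,24,25,26,27,28,29,30,31}
step 6: w <- (element + w)           {0,1,2,3,4,5,6,7,8,9,10,11,12,13,14,15,16,17,18,19,20,21,22,23,24,25,26,27,28,29,30,31}

Answer: 7 steps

w: 22,24,26,28,30,32,34,36,38,40,42,44,46,48,50,52,54,56,58,60,62,64,66,68,70,72,74,76,78,80,82,84
z: 10,10,10,10,10,10,10,10,10,10,10,10,10,10,10,10,10,10,10,10,10,10,10,10,10,10,10,10,10,10,10,10
y: 12,13,14,15,16,17,18,19,20,21,22,23,24,25,26,27,28,29,30,31,32,33,34,35,36,37,38,39,40,41,42,43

steps = 7; useful = 224; efficiency = 224/224 = 1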